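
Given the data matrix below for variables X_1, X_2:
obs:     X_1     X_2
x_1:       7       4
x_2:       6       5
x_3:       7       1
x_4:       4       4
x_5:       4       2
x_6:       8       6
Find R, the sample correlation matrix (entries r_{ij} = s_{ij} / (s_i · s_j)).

Step 1 — column means:
  mean(X_1) = (7 + 6 + 7 + 4 + 4 + 8) / 6 = 36/6 = 6
  mean(X_2) = (4 + 5 + 1 + 4 + 2 + 6) / 6 = 22/6 = 3.6667

Step 2 — sample variances and covariances s[i,j] = (1/(n-1)) · Σ_k (x_{k,i} - mean_i) · (x_{k,j} - mean_j), with n-1 = 5:
  s[X_1,X_1] = ((1)·(1) + (0)·(0) + (1)·(1) + (-2)·(-2) + (-2)·(-2) + (2)·(2)) / 5 = 14/5 = 2.8
  s[X_1,X_2] = ((1)·(0.3333) + (0)·(1.3333) + (1)·(-2.6667) + (-2)·(0.3333) + (-2)·(-1.6667) + (2)·(2.3333)) / 5 = 5/5 = 1
  s[X_2,X_2] = ((0.3333)·(0.3333) + (1.3333)·(1.3333) + (-2.6667)·(-2.6667) + (0.3333)·(0.3333) + (-1.6667)·(-1.6667) + (2.3333)·(2.3333)) / 5 = 17.3333/5 = 3.4667
  Sample standard deviations s_i = √(s[i,i]):
  s(X_1) = √(2.8) = 1.6733
  s(X_2) = √(3.4667) = 1.8619

Step 3 — r_{ij} = s_{ij} / (s_i · s_j):
  r[X_1,X_1] = 1 (diagonal).
  r[X_1,X_2] = 1 / (1.6733 · 1.8619) = 1 / 3.1156 = 0.321
  r[X_2,X_2] = 1 (diagonal).

R is symmetric with unit diagonal. Assembling:

R = [[1, 0.321],
 [0.321, 1]]


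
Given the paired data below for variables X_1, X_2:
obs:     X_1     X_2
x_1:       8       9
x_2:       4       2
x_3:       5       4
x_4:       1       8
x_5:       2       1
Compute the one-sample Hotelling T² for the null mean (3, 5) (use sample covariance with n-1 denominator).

Step 1 — sample mean vector:
  mean(X_1) = (8 + 4 + 5 + 1 + 2) / 5 = 20/5 = 4
  mean(X_2) = (9 + 2 + 4 + 8 + 1) / 5 = 24/5 = 4.8
  x̄ = (4, 4.8),  deviation x̄ - mu_0 = (4, 4.8) - (3, 5) = (1, -0.2).

Step 2 — sample covariance matrix, S[i,j] = (1/(n-1)) · Σ_k (x_{k,i} - mean_i) · (x_{k,j} - mean_j), divisor n-1 = 4:
  S[X_1,X_1] = ((4)·(4) + (0)·(0) + (1)·(1) + (-3)·(-3) + (-2)·(-2)) / 4 = 30/4 = 7.5
  S[X_1,X_2] = ((4)·(4.2) + (0)·(-2.8) + (1)·(-0.8) + (-3)·(3.2) + (-2)·(-3.8)) / 4 = 14/4 = 3.5
  S[X_2,X_2] = ((4.2)·(4.2) + (-2.8)·(-2.8) + (-0.8)·(-0.8) + (3.2)·(3.2) + (-3.8)·(-3.8)) / 4 = 50.8/4 = 12.7
  S = [[7.5, 3.5],
 [3.5, 12.7]].

Step 3 — invert S. det(S) = 7.5·12.7 - (3.5)² = 83.
  S^{-1} = (1/det) · [[d, -b], [-b, a]] = [[0.153, -0.0422],
 [-0.0422, 0.0904]].

Step 4 — quadratic form (x̄ - mu_0)^T · S^{-1} · (x̄ - mu_0):
  S^{-1} · (x̄ - mu_0) = (0.1614, -0.0602),
  (x̄ - mu_0)^T · [...] = (1)·(0.1614) + (-0.2)·(-0.0602) = 0.1735.

Step 5 — scale by n: T² = 5 · 0.1735 = 0.8675.

T² ≈ 0.8675


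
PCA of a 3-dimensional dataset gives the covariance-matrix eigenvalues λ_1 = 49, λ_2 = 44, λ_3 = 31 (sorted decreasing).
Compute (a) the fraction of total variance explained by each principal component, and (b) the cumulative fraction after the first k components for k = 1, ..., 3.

Step 1 — total variance = trace(Sigma) = Σ λ_i = 49 + 44 + 31 = 124.

Step 2 — fraction explained by component i = λ_i / Σ λ:
  PC1: 49/124 = 0.3952
  PC2: 44/124 = 0.3548
  PC3: 31/124 = 0.25

Step 3 — cumulative fraction after k components = (λ_1 + ... + λ_k) / Σ λ:
  k = 1: 49/124 = 0.3952
  k = 2: (49 + 44)/124 = 93/124 = 0.75
  k = 3: (49 + 44 + 31)/124 = 124/124 = 1

Summary (fraction, with percent):

explained: PC1 0.3952 (39.52%), PC2 0.3548 (35.48%), PC3 0.25 (25%);  cumulative: 0.3952, 0.75, 1


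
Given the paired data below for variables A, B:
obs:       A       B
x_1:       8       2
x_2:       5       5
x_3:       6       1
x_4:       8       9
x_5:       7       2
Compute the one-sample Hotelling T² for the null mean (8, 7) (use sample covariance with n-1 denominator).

Step 1 — sample mean vector:
  mean(A) = (8 + 5 + 6 + 8 + 7) / 5 = 34/5 = 6.8
  mean(B) = (2 + 5 + 1 + 9 + 2) / 5 = 19/5 = 3.8
  x̄ = (6.8, 3.8),  deviation x̄ - mu_0 = (6.8, 3.8) - (8, 7) = (-1.2, -3.2).

Step 2 — sample covariance matrix, S[i,j] = (1/(n-1)) · Σ_k (x_{k,i} - mean_i) · (x_{k,j} - mean_j), divisor n-1 = 4:
  S[A,A] = ((1.2)·(1.2) + (-1.8)·(-1.8) + (-0.8)·(-0.8) + (1.2)·(1.2) + (0.2)·(0.2)) / 4 = 6.8/4 = 1.7
  S[A,B] = ((1.2)·(-1.8) + (-1.8)·(1.2) + (-0.8)·(-2.8) + (1.2)·(5.2) + (0.2)·(-1.8)) / 4 = 3.8/4 = 0.95
  S[B,B] = ((-1.8)·(-1.8) + (1.2)·(1.2) + (-2.8)·(-2.8) + (5.2)·(5.2) + (-1.8)·(-1.8)) / 4 = 42.8/4 = 10.7
  S = [[1.7, 0.95],
 [0.95, 10.7]].

Step 3 — invert S. det(S) = 1.7·10.7 - (0.95)² = 17.2875.
  S^{-1} = (1/det) · [[d, -b], [-b, a]] = [[0.6189, -0.055],
 [-0.055, 0.0983]].

Step 4 — quadratic form (x̄ - mu_0)^T · S^{-1} · (x̄ - mu_0):
  S^{-1} · (x̄ - mu_0) = (-0.5669, -0.2487),
  (x̄ - mu_0)^T · [...] = (-1.2)·(-0.5669) + (-3.2)·(-0.2487) = 1.4762.

Step 5 — scale by n: T² = 5 · 1.4762 = 7.3811.

T² ≈ 7.3811


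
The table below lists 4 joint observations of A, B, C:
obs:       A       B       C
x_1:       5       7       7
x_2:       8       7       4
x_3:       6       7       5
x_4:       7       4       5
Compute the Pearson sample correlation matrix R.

Step 1 — column means:
  mean(A) = (5 + 8 + 6 + 7) / 4 = 26/4 = 6.5
  mean(B) = (7 + 7 + 7 + 4) / 4 = 25/4 = 6.25
  mean(C) = (7 + 4 + 5 + 5) / 4 = 21/4 = 5.25

Step 2 — sample variances and covariances s[i,j] = (1/(n-1)) · Σ_k (x_{k,i} - mean_i) · (x_{k,j} - mean_j), with n-1 = 3:
  s[A,A] = ((-1.5)·(-1.5) + (1.5)·(1.5) + (-0.5)·(-0.5) + (0.5)·(0.5)) / 3 = 5/3 = 1.6667
  s[A,B] = ((-1.5)·(0.75) + (1.5)·(0.75) + (-0.5)·(0.75) + (0.5)·(-2.25)) / 3 = -1.5/3 = -0.5
  s[A,C] = ((-1.5)·(1.75) + (1.5)·(-1.25) + (-0.5)·(-0.25) + (0.5)·(-0.25)) / 3 = -4.5/3 = -1.5
  s[B,B] = ((0.75)·(0.75) + (0.75)·(0.75) + (0.75)·(0.75) + (-2.25)·(-2.25)) / 3 = 6.75/3 = 2.25
  s[B,C] = ((0.75)·(1.75) + (0.75)·(-1.25) + (0.75)·(-0.25) + (-2.25)·(-0.25)) / 3 = 0.75/3 = 0.25
  s[C,C] = ((1.75)·(1.75) + (-1.25)·(-1.25) + (-0.25)·(-0.25) + (-0.25)·(-0.25)) / 3 = 4.75/3 = 1.5833
  Sample standard deviations s_i = √(s[i,i]):
  s(A) = √(1.6667) = 1.291
  s(B) = √(2.25) = 1.5
  s(C) = √(1.5833) = 1.2583

Step 3 — r_{ij} = s_{ij} / (s_i · s_j):
  r[A,A] = 1 (diagonal).
  r[A,B] = -0.5 / (1.291 · 1.5) = -0.5 / 1.9365 = -0.2582
  r[A,C] = -1.5 / (1.291 · 1.2583) = -1.5 / 1.6245 = -0.9234
  r[B,B] = 1 (diagonal).
  r[B,C] = 0.25 / (1.5 · 1.2583) = 0.25 / 1.8875 = 0.1325
  r[C,C] = 1 (diagonal).

R is symmetric with unit diagonal. Assembling:

R = [[1, -0.2582, -0.9234],
 [-0.2582, 1, 0.1325],
 [-0.9234, 0.1325, 1]]


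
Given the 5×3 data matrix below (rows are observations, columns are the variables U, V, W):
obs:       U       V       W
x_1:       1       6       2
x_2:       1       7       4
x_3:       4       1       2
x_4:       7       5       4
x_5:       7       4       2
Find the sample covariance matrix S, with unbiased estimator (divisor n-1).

Step 1 — column means:
  mean(U) = (1 + 1 + 4 + 7 + 7) / 5 = 20/5 = 4
  mean(V) = (6 + 7 + 1 + 5 + 4) / 5 = 23/5 = 4.6
  mean(W) = (2 + 4 + 2 + 4 + 2) / 5 = 14/5 = 2.8

Step 2 — sample covariance S[i,j] = (1/(n-1)) · Σ_k (x_{k,i} - mean_i) · (x_{k,j} - mean_j), with n-1 = 4.
  S[U,U] = ((-3)·(-3) + (-3)·(-3) + (0)·(0) + (3)·(3) + (3)·(3)) / 4 = 36/4 = 9
  S[U,V] = ((-3)·(1.4) + (-3)·(2.4) + (0)·(-3.6) + (3)·(0.4) + (3)·(-0.6)) / 4 = -12/4 = -3
  S[U,W] = ((-3)·(-0.8) + (-3)·(1.2) + (0)·(-0.8) + (3)·(1.2) + (3)·(-0.8)) / 4 = 0/4 = 0
  S[V,V] = ((1.4)·(1.4) + (2.4)·(2.4) + (-3.6)·(-3.6) + (0.4)·(0.4) + (-0.6)·(-0.6)) / 4 = 21.2/4 = 5.3
  S[V,W] = ((1.4)·(-0.8) + (2.4)·(1.2) + (-3.6)·(-0.8) + (0.4)·(1.2) + (-0.6)·(-0.8)) / 4 = 5.6/4 = 1.4
  S[W,W] = ((-0.8)·(-0.8) + (1.2)·(1.2) + (-0.8)·(-0.8) + (1.2)·(1.2) + (-0.8)·(-0.8)) / 4 = 4.8/4 = 1.2

S is symmetric (S[j,i] = S[i,j]). Assembling:

S = [[9, -3, 0],
 [-3, 5.3, 1.4],
 [0, 1.4, 1.2]]


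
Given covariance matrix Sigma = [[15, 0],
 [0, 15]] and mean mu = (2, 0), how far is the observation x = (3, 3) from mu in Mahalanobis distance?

Step 1 — centre the observation: (x - mu) = (1, 3).

Step 2 — invert Sigma. det(Sigma) = 15·15 - (0)² = 225.
  Sigma^{-1} = (1/det) · [[d, -b], [-b, a]] = [[0.0667, 0],
 [0, 0.0667]].

Step 3 — form the quadratic (x - mu)^T · Sigma^{-1} · (x - mu):
  Sigma^{-1} · (x - mu) = (0.0667, 0.2).
  (x - mu)^T · [Sigma^{-1} · (x - mu)] = (1)·(0.0667) + (3)·(0.2) = 0.6667.

Step 4 — take square root: d = √(0.6667) ≈ 0.8165.

d(x, mu) = √(0.6667) ≈ 0.8165


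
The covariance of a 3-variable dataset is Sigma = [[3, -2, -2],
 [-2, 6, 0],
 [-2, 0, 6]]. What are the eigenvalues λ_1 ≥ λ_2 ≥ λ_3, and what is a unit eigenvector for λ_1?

Step 1 — characteristic polynomial p(λ) = det(λI - Sigma) = λ³ - tr·λ² + c_1·λ - det, where tr = trace, c_1 = sum of the principal 2×2 minors, det = det(Sigma):
  tr = 3 + 6 + 6 = 15,
  c_1 = (3·6 - (-2)²) + (3·6 - (-2)²) + (6·6 - (0)²) = 14 + 14 + 36 = 64,
  det = 3·(6·6 - (0)²) - (-2)·((-2)·6 - (0)·(-2)) + (-2)·((-2)·(0) - 6·(-2)) = 3·(36) - (-2)·(-12) + (-2)·(12) = 60.
  So p(λ) = λ³ - 15λ² + 64λ - 60.
Step 2 — look for an integer root (rational root theorem: any rational root is an integer divisor of 60). Testing λ = 6:
  p(6) = 216 - 540 + 384 - 60 = 0  ✓
  Dividing out (λ - 6): p(λ) = (λ - 6)(λ² - 9λ + 10).
Step 3 — remaining eigenvalues from the quadratic λ² - 9λ + 10 = 0:
  Δ = 9² - 4·10 = 81 - 40 = 41,  λ = (9 ± √41)/2 = (9 ± 6.4031)/2 ≈ 7.7016 or 1.2984.
  Sorted: λ_1 = 7.7016,  λ_2 = 6,  λ_3 = 1.2984  (check: sum = 15 = tr ✓).

Step 4 — unit eigenvector for λ_1 ≈ 7.7016: v spans the null space of (Sigma - λ_1 I), whose rows are
  r_1 = (-4.7016, -2, -2),  r_2 = (-2, -1.7016, 0),  r_3 = (-2, 0, -1.7016).
  v is orthogonal to every row, so take v ∝ r_1 × r_2 = ((-2)·(0) - (-2)·(-1.7016), (-2)·(-2) - (-4.7016)·(0), (-4.7016)·(-1.7016) - (-2)·(-2)) ≈ (-3.4031, 4, 4).
  Rescale (multiply by -1 so the first nonzero entry is positive): u = (3.4031, -4, -4).
  ||u|| = √((3.4031)² + (-4)² + (-4)²) = √(43.5813) ≈ 6.6016,  v_1 = u/||u|| ≈ (0.5155, -0.6059, -0.6059) (||v_1|| = 1).

λ_1 = 7.7016,  λ_2 = 6,  λ_3 = 1.2984;  v_1 ≈ (0.5155, -0.6059, -0.6059)


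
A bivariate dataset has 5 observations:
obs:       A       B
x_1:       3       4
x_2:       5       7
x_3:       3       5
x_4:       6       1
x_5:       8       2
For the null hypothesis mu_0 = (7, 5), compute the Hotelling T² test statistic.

Step 1 — sample mean vector:
  mean(A) = (3 + 5 + 3 + 6 + 8) / 5 = 25/5 = 5
  mean(B) = (4 + 7 + 5 + 1 + 2) / 5 = 19/5 = 3.8
  x̄ = (5, 3.8),  deviation x̄ - mu_0 = (5, 3.8) - (7, 5) = (-2, -1.2).

Step 2 — sample covariance matrix, S[i,j] = (1/(n-1)) · Σ_k (x_{k,i} - mean_i) · (x_{k,j} - mean_j), divisor n-1 = 4:
  S[A,A] = ((-2)·(-2) + (0)·(0) + (-2)·(-2) + (1)·(1) + (3)·(3)) / 4 = 18/4 = 4.5
  S[A,B] = ((-2)·(0.2) + (0)·(3.2) + (-2)·(1.2) + (1)·(-2.8) + (3)·(-1.8)) / 4 = -11/4 = -2.75
  S[B,B] = ((0.2)·(0.2) + (3.2)·(3.2) + (1.2)·(1.2) + (-2.8)·(-2.8) + (-1.8)·(-1.8)) / 4 = 22.8/4 = 5.7
  S = [[4.5, -2.75],
 [-2.75, 5.7]].

Step 3 — invert S. det(S) = 4.5·5.7 - (-2.75)² = 18.0875.
  S^{-1} = (1/det) · [[d, -b], [-b, a]] = [[0.3151, 0.152],
 [0.152, 0.2488]].

Step 4 — quadratic form (x̄ - mu_0)^T · S^{-1} · (x̄ - mu_0):
  S^{-1} · (x̄ - mu_0) = (-0.8127, -0.6026),
  (x̄ - mu_0)^T · [...] = (-2)·(-0.8127) + (-1.2)·(-0.6026) = 2.3486.

Step 5 — scale by n: T² = 5 · 2.3486 = 11.7429.

T² ≈ 11.7429


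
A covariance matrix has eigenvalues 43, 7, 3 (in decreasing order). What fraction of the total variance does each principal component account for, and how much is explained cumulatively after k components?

Step 1 — total variance = trace(Sigma) = Σ λ_i = 43 + 7 + 3 = 53.

Step 2 — fraction explained by component i = λ_i / Σ λ:
  PC1: 43/53 = 0.8113
  PC2: 7/53 = 0.1321
  PC3: 3/53 = 0.0566

Step 3 — cumulative fraction after k components = (λ_1 + ... + λ_k) / Σ λ:
  k = 1: 43/53 = 0.8113
  k = 2: (43 + 7)/53 = 50/53 = 0.9434
  k = 3: (43 + 7 + 3)/53 = 53/53 = 1

Summary (fraction, with percent):

explained: PC1 0.8113 (81.13%), PC2 0.1321 (13.21%), PC3 0.0566 (5.66%);  cumulative: 0.8113, 0.9434, 1


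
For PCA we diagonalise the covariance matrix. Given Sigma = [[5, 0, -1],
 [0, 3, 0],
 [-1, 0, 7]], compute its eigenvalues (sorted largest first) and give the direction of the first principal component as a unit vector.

Step 1 — characteristic polynomial p(λ) = det(λI - Sigma) = λ³ - tr·λ² + c_1·λ - det, where tr = trace, c_1 = sum of the principal 2×2 minors, det = det(Sigma):
  tr = 5 + 3 + 7 = 15,
  c_1 = (5·3 - (0)²) + (5·7 - (-1)²) + (3·7 - (0)²) = 15 + 34 + 21 = 70,
  det = 5·(3·7 - (0)²) - (0)·((0)·7 - (0)·(-1)) + (-1)·((0)·(0) - 3·(-1)) = 5·(21) - (0)·(0) + (-1)·(3) = 102.
  So p(λ) = λ³ - 15λ² + 70λ - 102.
Step 2 — look for an integer root (rational root theorem: any rational root is an integer divisor of 102). Testing λ = 3:
  p(3) = 27 - 135 + 210 - 102 = 0  ✓
  Dividing out (λ - 3): p(λ) = (λ - 3)(λ² - 12λ + 34).
Step 3 — remaining eigenvalues from the quadratic λ² - 12λ + 34 = 0:
  Δ = 12² - 4·34 = 144 - 136 = 8,  λ = (12 ± √8)/2 = (12 ± 2.8284)/2 ≈ 7.4142 or 4.5858.
  Sorted: λ_1 = 7.4142,  λ_2 = 4.5858,  λ_3 = 3  (check: sum = 15 = tr ✓).

Step 4 — unit eigenvector for λ_1 ≈ 7.4142: v spans the null space of (Sigma - λ_1 I), whose rows are
  r_1 = (-2.4142, 0, -1),  r_2 = (0, -4.4142, 0),  r_3 = (-1, 0, -0.4142).
  v is orthogonal to every row, so take v ∝ r_1 × r_2 = ((0)·(0) - (-1)·(-4.4142), (-1)·(0) - (-2.4142)·(0), (-2.4142)·(-4.4142) - (0)·(0)) ≈ (-4.4142, 0, 10.6569).
  Rescale (multiply by -1 so the first nonzero entry is positive): u = (4.4142, 0, -10.6569).
  ||u|| = √((4.4142)² + (0)² + (-10.6569)²) = √(133.0538) ≈ 11.5349,  v_1 = u/||u|| ≈ (0.3827, 0, -0.9239) (||v_1|| = 1).

λ_1 = 7.4142,  λ_2 = 4.5858,  λ_3 = 3;  v_1 ≈ (0.3827, 0, -0.9239)


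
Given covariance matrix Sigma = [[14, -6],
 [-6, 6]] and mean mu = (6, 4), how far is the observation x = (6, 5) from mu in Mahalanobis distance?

Step 1 — centre the observation: (x - mu) = (0, 1).

Step 2 — invert Sigma. det(Sigma) = 14·6 - (-6)² = 48.
  Sigma^{-1} = (1/det) · [[d, -b], [-b, a]] = [[0.125, 0.125],
 [0.125, 0.2917]].

Step 3 — form the quadratic (x - mu)^T · Sigma^{-1} · (x - mu):
  Sigma^{-1} · (x - mu) = (0.125, 0.2917).
  (x - mu)^T · [Sigma^{-1} · (x - mu)] = (0)·(0.125) + (1)·(0.2917) = 0.2917.

Step 4 — take square root: d = √(0.2917) ≈ 0.5401.

d(x, mu) = √(0.2917) ≈ 0.5401


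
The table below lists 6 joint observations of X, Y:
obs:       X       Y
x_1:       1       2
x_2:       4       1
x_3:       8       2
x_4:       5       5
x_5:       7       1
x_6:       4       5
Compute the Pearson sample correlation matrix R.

Step 1 — column means:
  mean(X) = (1 + 4 + 8 + 5 + 7 + 4) / 6 = 29/6 = 4.8333
  mean(Y) = (2 + 1 + 2 + 5 + 1 + 5) / 6 = 16/6 = 2.6667

Step 2 — sample variances and covariances s[i,j] = (1/(n-1)) · Σ_k (x_{k,i} - mean_i) · (x_{k,j} - mean_j), with n-1 = 5:
  s[X,X] = ((-3.8333)·(-3.8333) + (-0.8333)·(-0.8333) + (3.1667)·(3.1667) + (0.1667)·(0.1667) + (2.1667)·(2.1667) + (-0.8333)·(-0.8333)) / 5 = 30.8333/5 = 6.1667
  s[X,Y] = ((-3.8333)·(-0.6667) + (-0.8333)·(-1.6667) + (3.1667)·(-0.6667) + (0.1667)·(2.3333) + (2.1667)·(-1.6667) + (-0.8333)·(2.3333)) / 5 = -3.3333/5 = -0.6667
  s[Y,Y] = ((-0.6667)·(-0.6667) + (-1.6667)·(-1.6667) + (-0.6667)·(-0.6667) + (2.3333)·(2.3333) + (-1.6667)·(-1.6667) + (2.3333)·(2.3333)) / 5 = 17.3333/5 = 3.4667
  Sample standard deviations s_i = √(s[i,i]):
  s(X) = √(6.1667) = 2.4833
  s(Y) = √(3.4667) = 1.8619

Step 3 — r_{ij} = s_{ij} / (s_i · s_j):
  r[X,X] = 1 (diagonal).
  r[X,Y] = -0.6667 / (2.4833 · 1.8619) = -0.6667 / 4.6236 = -0.1442
  r[Y,Y] = 1 (diagonal).

R is symmetric with unit diagonal. Assembling:

R = [[1, -0.1442],
 [-0.1442, 1]]


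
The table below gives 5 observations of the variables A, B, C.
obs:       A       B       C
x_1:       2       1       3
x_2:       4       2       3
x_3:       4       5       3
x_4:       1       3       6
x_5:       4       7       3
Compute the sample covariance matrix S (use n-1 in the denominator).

Step 1 — column means:
  mean(A) = (2 + 4 + 4 + 1 + 4) / 5 = 15/5 = 3
  mean(B) = (1 + 2 + 5 + 3 + 7) / 5 = 18/5 = 3.6
  mean(C) = (3 + 3 + 3 + 6 + 3) / 5 = 18/5 = 3.6

Step 2 — sample covariance S[i,j] = (1/(n-1)) · Σ_k (x_{k,i} - mean_i) · (x_{k,j} - mean_j), with n-1 = 4.
  S[A,A] = ((-1)·(-1) + (1)·(1) + (1)·(1) + (-2)·(-2) + (1)·(1)) / 4 = 8/4 = 2
  S[A,B] = ((-1)·(-2.6) + (1)·(-1.6) + (1)·(1.4) + (-2)·(-0.6) + (1)·(3.4)) / 4 = 7/4 = 1.75
  S[A,C] = ((-1)·(-0.6) + (1)·(-0.6) + (1)·(-0.6) + (-2)·(2.4) + (1)·(-0.6)) / 4 = -6/4 = -1.5
  S[B,B] = ((-2.6)·(-2.6) + (-1.6)·(-1.6) + (1.4)·(1.4) + (-0.6)·(-0.6) + (3.4)·(3.4)) / 4 = 23.2/4 = 5.8
  S[B,C] = ((-2.6)·(-0.6) + (-1.6)·(-0.6) + (1.4)·(-0.6) + (-0.6)·(2.4) + (3.4)·(-0.6)) / 4 = -1.8/4 = -0.45
  S[C,C] = ((-0.6)·(-0.6) + (-0.6)·(-0.6) + (-0.6)·(-0.6) + (2.4)·(2.4) + (-0.6)·(-0.6)) / 4 = 7.2/4 = 1.8

S is symmetric (S[j,i] = S[i,j]). Assembling:

S = [[2, 1.75, -1.5],
 [1.75, 5.8, -0.45],
 [-1.5, -0.45, 1.8]]


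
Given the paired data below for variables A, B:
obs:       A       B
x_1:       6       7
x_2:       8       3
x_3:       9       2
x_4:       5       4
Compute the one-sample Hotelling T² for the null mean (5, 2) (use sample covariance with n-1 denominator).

Step 1 — sample mean vector:
  mean(A) = (6 + 8 + 9 + 5) / 4 = 28/4 = 7
  mean(B) = (7 + 3 + 2 + 4) / 4 = 16/4 = 4
  x̄ = (7, 4),  deviation x̄ - mu_0 = (7, 4) - (5, 2) = (2, 2).

Step 2 — sample covariance matrix, S[i,j] = (1/(n-1)) · Σ_k (x_{k,i} - mean_i) · (x_{k,j} - mean_j), divisor n-1 = 3:
  S[A,A] = ((-1)·(-1) + (1)·(1) + (2)·(2) + (-2)·(-2)) / 3 = 10/3 = 3.3333
  S[A,B] = ((-1)·(3) + (1)·(-1) + (2)·(-2) + (-2)·(0)) / 3 = -8/3 = -2.6667
  S[B,B] = ((3)·(3) + (-1)·(-1) + (-2)·(-2) + (0)·(0)) / 3 = 14/3 = 4.6667
  S = [[3.3333, -2.6667],
 [-2.6667, 4.6667]].

Step 3 — invert S. det(S) = 3.3333·4.6667 - (-2.6667)² = 8.4444.
  S^{-1} = (1/det) · [[d, -b], [-b, a]] = [[0.5526, 0.3158],
 [0.3158, 0.3947]].

Step 4 — quadratic form (x̄ - mu_0)^T · S^{-1} · (x̄ - mu_0):
  S^{-1} · (x̄ - mu_0) = (1.7368, 1.4211),
  (x̄ - mu_0)^T · [...] = (2)·(1.7368) + (2)·(1.4211) = 6.3158.

Step 5 — scale by n: T² = 4 · 6.3158 = 25.2632.

T² ≈ 25.2632


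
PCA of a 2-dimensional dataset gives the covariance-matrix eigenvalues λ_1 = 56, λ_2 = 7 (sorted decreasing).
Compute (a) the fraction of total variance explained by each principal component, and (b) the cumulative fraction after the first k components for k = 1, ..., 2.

Step 1 — total variance = trace(Sigma) = Σ λ_i = 56 + 7 = 63.

Step 2 — fraction explained by component i = λ_i / Σ λ:
  PC1: 56/63 = 0.8889
  PC2: 7/63 = 0.1111

Step 3 — cumulative fraction after k components = (λ_1 + ... + λ_k) / Σ λ:
  k = 1: 56/63 = 0.8889
  k = 2: (56 + 7)/63 = 63/63 = 1

Summary (fraction, with percent):

explained: PC1 0.8889 (88.89%), PC2 0.1111 (11.11%);  cumulative: 0.8889, 1


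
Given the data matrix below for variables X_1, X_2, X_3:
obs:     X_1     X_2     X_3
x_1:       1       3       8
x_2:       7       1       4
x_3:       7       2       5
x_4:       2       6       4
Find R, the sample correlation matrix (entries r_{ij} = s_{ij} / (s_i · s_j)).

Step 1 — column means:
  mean(X_1) = (1 + 7 + 7 + 2) / 4 = 17/4 = 4.25
  mean(X_2) = (3 + 1 + 2 + 6) / 4 = 12/4 = 3
  mean(X_3) = (8 + 4 + 5 + 4) / 4 = 21/4 = 5.25

Step 2 — sample variances and covariances s[i,j] = (1/(n-1)) · Σ_k (x_{k,i} - mean_i) · (x_{k,j} - mean_j), with n-1 = 3:
  s[X_1,X_1] = ((-3.25)·(-3.25) + (2.75)·(2.75) + (2.75)·(2.75) + (-2.25)·(-2.25)) / 3 = 30.75/3 = 10.25
  s[X_1,X_2] = ((-3.25)·(0) + (2.75)·(-2) + (2.75)·(-1) + (-2.25)·(3)) / 3 = -15/3 = -5
  s[X_1,X_3] = ((-3.25)·(2.75) + (2.75)·(-1.25) + (2.75)·(-0.25) + (-2.25)·(-1.25)) / 3 = -10.25/3 = -3.4167
  s[X_2,X_2] = ((0)·(0) + (-2)·(-2) + (-1)·(-1) + (3)·(3)) / 3 = 14/3 = 4.6667
  s[X_2,X_3] = ((0)·(2.75) + (-2)·(-1.25) + (-1)·(-0.25) + (3)·(-1.25)) / 3 = -1/3 = -0.3333
  s[X_3,X_3] = ((2.75)·(2.75) + (-1.25)·(-1.25) + (-0.25)·(-0.25) + (-1.25)·(-1.25)) / 3 = 10.75/3 = 3.5833
  Sample standard deviations s_i = √(s[i,i]):
  s(X_1) = √(10.25) = 3.2016
  s(X_2) = √(4.6667) = 2.1602
  s(X_3) = √(3.5833) = 1.893

Step 3 — r_{ij} = s_{ij} / (s_i · s_j):
  r[X_1,X_1] = 1 (diagonal).
  r[X_1,X_2] = -5 / (3.2016 · 2.1602) = -5 / 6.9162 = -0.7229
  r[X_1,X_3] = -3.4167 / (3.2016 · 1.893) = -3.4167 / 6.0605 = -0.5638
  r[X_2,X_2] = 1 (diagonal).
  r[X_2,X_3] = -0.3333 / (2.1602 · 1.893) = -0.3333 / 4.0893 = -0.0815
  r[X_3,X_3] = 1 (diagonal).

R is symmetric with unit diagonal. Assembling:

R = [[1, -0.7229, -0.5638],
 [-0.7229, 1, -0.0815],
 [-0.5638, -0.0815, 1]]


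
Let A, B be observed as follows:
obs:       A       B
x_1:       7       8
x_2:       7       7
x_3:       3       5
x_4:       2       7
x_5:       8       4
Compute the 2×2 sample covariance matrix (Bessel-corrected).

Step 1 — column means:
  mean(A) = (7 + 7 + 3 + 2 + 8) / 5 = 27/5 = 5.4
  mean(B) = (8 + 7 + 5 + 7 + 4) / 5 = 31/5 = 6.2

Step 2 — sample covariance S[i,j] = (1/(n-1)) · Σ_k (x_{k,i} - mean_i) · (x_{k,j} - mean_j), with n-1 = 4.
  S[A,A] = ((1.6)·(1.6) + (1.6)·(1.6) + (-2.4)·(-2.4) + (-3.4)·(-3.4) + (2.6)·(2.6)) / 4 = 29.2/4 = 7.3
  S[A,B] = ((1.6)·(1.8) + (1.6)·(0.8) + (-2.4)·(-1.2) + (-3.4)·(0.8) + (2.6)·(-2.2)) / 4 = -1.4/4 = -0.35
  S[B,B] = ((1.8)·(1.8) + (0.8)·(0.8) + (-1.2)·(-1.2) + (0.8)·(0.8) + (-2.2)·(-2.2)) / 4 = 10.8/4 = 2.7

S is symmetric (S[j,i] = S[i,j]). Assembling:

S = [[7.3, -0.35],
 [-0.35, 2.7]]


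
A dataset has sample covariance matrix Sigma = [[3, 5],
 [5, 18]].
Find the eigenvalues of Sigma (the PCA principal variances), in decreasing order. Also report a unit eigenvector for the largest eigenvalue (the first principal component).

Step 1 — characteristic polynomial of 2×2 Sigma:
  det(Sigma - λI) = λ² - trace · λ + det = 0.
  trace = 3 + 18 = 21, det = 3·18 - (5)² = 29.
Step 2 — discriminant:
  Δ = trace² - 4·det = 441 - 116 = 325.
Step 3 — eigenvalues:
  λ = (trace ± √Δ)/2 = (21 ± 18.0278)/2,
  λ_1 = 19.5139,  λ_2 = 1.4861.

Step 4 — unit eigenvector for λ_1: solve (Sigma - λ_1 I)v = 0. First row:
  (3 - 19.5139)·v_x + (5)·v_y = 0, i.e. (-16.5139)·v_x + (5)·v_y = 0,
  so v ∝ (b, λ_1 - a) = (5, 16.5139) = u.
  ||u|| = √((5)² + (16.5139)²) = √(297.7082) ≈ 17.2542,
  v_1 = u/||u|| ≈ (0.2898, 0.9571) (||v_1|| = 1).

λ_1 = 19.5139,  λ_2 = 1.4861;  v_1 ≈ (0.2898, 0.9571)


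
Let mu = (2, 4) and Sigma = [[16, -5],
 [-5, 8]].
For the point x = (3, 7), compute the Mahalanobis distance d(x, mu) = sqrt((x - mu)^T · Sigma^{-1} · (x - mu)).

Step 1 — centre the observation: (x - mu) = (1, 3).

Step 2 — invert Sigma. det(Sigma) = 16·8 - (-5)² = 103.
  Sigma^{-1} = (1/det) · [[d, -b], [-b, a]] = [[0.0777, 0.0485],
 [0.0485, 0.1553]].

Step 3 — form the quadratic (x - mu)^T · Sigma^{-1} · (x - mu):
  Sigma^{-1} · (x - mu) = (0.2233, 0.5146).
  (x - mu)^T · [Sigma^{-1} · (x - mu)] = (1)·(0.2233) + (3)·(0.5146) = 1.767.

Step 4 — take square root: d = √(1.767) ≈ 1.3293.

d(x, mu) = √(1.767) ≈ 1.3293


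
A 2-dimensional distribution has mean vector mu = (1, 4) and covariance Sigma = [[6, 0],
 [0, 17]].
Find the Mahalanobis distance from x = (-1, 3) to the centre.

Step 1 — centre the observation: (x - mu) = (-2, -1).

Step 2 — invert Sigma. det(Sigma) = 6·17 - (0)² = 102.
  Sigma^{-1} = (1/det) · [[d, -b], [-b, a]] = [[0.1667, 0],
 [0, 0.0588]].

Step 3 — form the quadratic (x - mu)^T · Sigma^{-1} · (x - mu):
  Sigma^{-1} · (x - mu) = (-0.3333, -0.0588).
  (x - mu)^T · [Sigma^{-1} · (x - mu)] = (-2)·(-0.3333) + (-1)·(-0.0588) = 0.7255.

Step 4 — take square root: d = √(0.7255) ≈ 0.8518.

d(x, mu) = √(0.7255) ≈ 0.8518


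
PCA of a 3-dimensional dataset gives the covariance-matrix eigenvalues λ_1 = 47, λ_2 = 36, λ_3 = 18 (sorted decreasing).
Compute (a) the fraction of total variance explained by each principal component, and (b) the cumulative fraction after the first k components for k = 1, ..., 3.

Step 1 — total variance = trace(Sigma) = Σ λ_i = 47 + 36 + 18 = 101.

Step 2 — fraction explained by component i = λ_i / Σ λ:
  PC1: 47/101 = 0.4653
  PC2: 36/101 = 0.3564
  PC3: 18/101 = 0.1782

Step 3 — cumulative fraction after k components = (λ_1 + ... + λ_k) / Σ λ:
  k = 1: 47/101 = 0.4653
  k = 2: (47 + 36)/101 = 83/101 = 0.8218
  k = 3: (47 + 36 + 18)/101 = 101/101 = 1

Summary (fraction, with percent):

explained: PC1 0.4653 (46.53%), PC2 0.3564 (35.64%), PC3 0.1782 (17.82%);  cumulative: 0.4653, 0.8218, 1


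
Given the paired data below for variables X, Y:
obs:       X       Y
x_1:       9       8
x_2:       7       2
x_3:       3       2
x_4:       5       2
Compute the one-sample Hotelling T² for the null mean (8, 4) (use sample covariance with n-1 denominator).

Step 1 — sample mean vector:
  mean(X) = (9 + 7 + 3 + 5) / 4 = 24/4 = 6
  mean(Y) = (8 + 2 + 2 + 2) / 4 = 14/4 = 3.5
  x̄ = (6, 3.5),  deviation x̄ - mu_0 = (6, 3.5) - (8, 4) = (-2, -0.5).

Step 2 — sample covariance matrix, S[i,j] = (1/(n-1)) · Σ_k (x_{k,i} - mean_i) · (x_{k,j} - mean_j), divisor n-1 = 3:
  S[X,X] = ((3)·(3) + (1)·(1) + (-3)·(-3) + (-1)·(-1)) / 3 = 20/3 = 6.6667
  S[X,Y] = ((3)·(4.5) + (1)·(-1.5) + (-3)·(-1.5) + (-1)·(-1.5)) / 3 = 18/3 = 6
  S[Y,Y] = ((4.5)·(4.5) + (-1.5)·(-1.5) + (-1.5)·(-1.5) + (-1.5)·(-1.5)) / 3 = 27/3 = 9
  S = [[6.6667, 6],
 [6, 9]].

Step 3 — invert S. det(S) = 6.6667·9 - (6)² = 24.
  S^{-1} = (1/det) · [[d, -b], [-b, a]] = [[0.375, -0.25],
 [-0.25, 0.2778]].

Step 4 — quadratic form (x̄ - mu_0)^T · S^{-1} · (x̄ - mu_0):
  S^{-1} · (x̄ - mu_0) = (-0.625, 0.3611),
  (x̄ - mu_0)^T · [...] = (-2)·(-0.625) + (-0.5)·(0.3611) = 1.0694.

Step 5 — scale by n: T² = 4 · 1.0694 = 4.2778.

T² ≈ 4.2778


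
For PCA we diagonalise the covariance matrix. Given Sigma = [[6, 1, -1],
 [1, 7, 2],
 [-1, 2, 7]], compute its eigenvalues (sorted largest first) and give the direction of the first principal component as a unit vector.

Step 1 — characteristic polynomial p(λ) = det(λI - Sigma) = λ³ - tr·λ² + c_1·λ - det, where tr = trace, c_1 = sum of the principal 2×2 minors, det = det(Sigma):
  tr = 6 + 7 + 7 = 20,
  c_1 = (6·7 - (1)²) + (6·7 - (-1)²) + (7·7 - (2)²) = 41 + 41 + 45 = 127,
  det = 6·(7·7 - (2)²) - (1)·((1)·7 - (2)·(-1)) + (-1)·((1)·(2) - 7·(-1)) = 6·(45) - (1)·(9) + (-1)·(9) = 252.
  So p(λ) = λ³ - 20λ² + 127λ - 252.
Step 2 — look for an integer root (rational root theorem: any rational root is an integer divisor of 252). Testing λ = 4:
  p(4) = 64 - 320 + 508 - 252 = 0  ✓
  Dividing out (λ - 4): p(λ) = (λ - 4)(λ² - 16λ + 63).
Step 3 — remaining eigenvalues from the quadratic λ² - 16λ + 63 = 0:
  Δ = 16² - 4·63 = 256 - 252 = 4,  λ = (16 ± √4)/2 = (16 ± 2)/2 = 9 or 7.
  Sorted: λ_1 = 9,  λ_2 = 7,  λ_3 = 4  (check: sum = 20 = tr ✓).

Step 4 — unit eigenvector for λ_1 = 9: v spans the null space of (Sigma - λ_1 I), whose rows are
  r_1 = (-3, 1, -1),  r_2 = (1, -2, 2),  r_3 = (-1, 2, -2).
  v is orthogonal to every row, so take v ∝ r_1 × r_2 = ((1)·(2) - (-1)·(-2), (-1)·(1) - (-3)·(2), (-3)·(-2) - (1)·(1)) = (0, 5, 5).
  Rescale (divide by 5): u = (0, 1, 1).
  ||u|| = √((0)² + (1)² + (1)²) = √(2) ≈ 1.4142,  v_1 = u/||u|| ≈ (0, 0.7071, 0.7071) (||v_1|| = 1).

λ_1 = 9,  λ_2 = 7,  λ_3 = 4;  v_1 ≈ (0, 0.7071, 0.7071)


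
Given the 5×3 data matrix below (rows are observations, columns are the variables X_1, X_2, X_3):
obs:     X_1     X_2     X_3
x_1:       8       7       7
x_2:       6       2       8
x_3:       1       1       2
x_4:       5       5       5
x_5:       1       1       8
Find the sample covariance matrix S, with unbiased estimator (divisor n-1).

Step 1 — column means:
  mean(X_1) = (8 + 6 + 1 + 5 + 1) / 5 = 21/5 = 4.2
  mean(X_2) = (7 + 2 + 1 + 5 + 1) / 5 = 16/5 = 3.2
  mean(X_3) = (7 + 8 + 2 + 5 + 8) / 5 = 30/5 = 6

Step 2 — sample covariance S[i,j] = (1/(n-1)) · Σ_k (x_{k,i} - mean_i) · (x_{k,j} - mean_j), with n-1 = 4.
  S[X_1,X_1] = ((3.8)·(3.8) + (1.8)·(1.8) + (-3.2)·(-3.2) + (0.8)·(0.8) + (-3.2)·(-3.2)) / 4 = 38.8/4 = 9.7
  S[X_1,X_2] = ((3.8)·(3.8) + (1.8)·(-1.2) + (-3.2)·(-2.2) + (0.8)·(1.8) + (-3.2)·(-2.2)) / 4 = 27.8/4 = 6.95
  S[X_1,X_3] = ((3.8)·(1) + (1.8)·(2) + (-3.2)·(-4) + (0.8)·(-1) + (-3.2)·(2)) / 4 = 13/4 = 3.25
  S[X_2,X_2] = ((3.8)·(3.8) + (-1.2)·(-1.2) + (-2.2)·(-2.2) + (1.8)·(1.8) + (-2.2)·(-2.2)) / 4 = 28.8/4 = 7.2
  S[X_2,X_3] = ((3.8)·(1) + (-1.2)·(2) + (-2.2)·(-4) + (1.8)·(-1) + (-2.2)·(2)) / 4 = 4/4 = 1
  S[X_3,X_3] = ((1)·(1) + (2)·(2) + (-4)·(-4) + (-1)·(-1) + (2)·(2)) / 4 = 26/4 = 6.5

S is symmetric (S[j,i] = S[i,j]). Assembling:

S = [[9.7, 6.95, 3.25],
 [6.95, 7.2, 1],
 [3.25, 1, 6.5]]


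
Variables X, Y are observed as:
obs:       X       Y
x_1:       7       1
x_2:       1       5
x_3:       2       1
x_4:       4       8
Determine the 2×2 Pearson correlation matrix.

Step 1 — column means:
  mean(X) = (7 + 1 + 2 + 4) / 4 = 14/4 = 3.5
  mean(Y) = (1 + 5 + 1 + 8) / 4 = 15/4 = 3.75

Step 2 — sample variances and covariances s[i,j] = (1/(n-1)) · Σ_k (x_{k,i} - mean_i) · (x_{k,j} - mean_j), with n-1 = 3:
  s[X,X] = ((3.5)·(3.5) + (-2.5)·(-2.5) + (-1.5)·(-1.5) + (0.5)·(0.5)) / 3 = 21/3 = 7
  s[X,Y] = ((3.5)·(-2.75) + (-2.5)·(1.25) + (-1.5)·(-2.75) + (0.5)·(4.25)) / 3 = -6.5/3 = -2.1667
  s[Y,Y] = ((-2.75)·(-2.75) + (1.25)·(1.25) + (-2.75)·(-2.75) + (4.25)·(4.25)) / 3 = 34.75/3 = 11.5833
  Sample standard deviations s_i = √(s[i,i]):
  s(X) = √(7) = 2.6458
  s(Y) = √(11.5833) = 3.4034

Step 3 — r_{ij} = s_{ij} / (s_i · s_j):
  r[X,X] = 1 (diagonal).
  r[X,Y] = -2.1667 / (2.6458 · 3.4034) = -2.1667 / 9.0046 = -0.2406
  r[Y,Y] = 1 (diagonal).

R is symmetric with unit diagonal. Assembling:

R = [[1, -0.2406],
 [-0.2406, 1]]


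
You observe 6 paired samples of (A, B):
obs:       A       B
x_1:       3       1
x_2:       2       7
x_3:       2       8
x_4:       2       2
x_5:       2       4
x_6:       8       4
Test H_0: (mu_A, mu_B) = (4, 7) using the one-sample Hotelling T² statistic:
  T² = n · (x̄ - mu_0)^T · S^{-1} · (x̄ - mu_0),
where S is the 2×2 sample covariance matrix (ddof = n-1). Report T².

Step 1 — sample mean vector:
  mean(A) = (3 + 2 + 2 + 2 + 2 + 8) / 6 = 19/6 = 3.1667
  mean(B) = (1 + 7 + 8 + 2 + 4 + 4) / 6 = 26/6 = 4.3333
  x̄ = (3.1667, 4.3333),  deviation x̄ - mu_0 = (3.1667, 4.3333) - (4, 7) = (-0.8333, -2.6667).

Step 2 — sample covariance matrix, S[i,j] = (1/(n-1)) · Σ_k (x_{k,i} - mean_i) · (x_{k,j} - mean_j), divisor n-1 = 5:
  S[A,A] = ((-0.1667)·(-0.1667) + (-1.1667)·(-1.1667) + (-1.1667)·(-1.1667) + (-1.1667)·(-1.1667) + (-1.1667)·(-1.1667) + (4.8333)·(4.8333)) / 5 = 28.8333/5 = 5.7667
  S[A,B] = ((-0.1667)·(-3.3333) + (-1.1667)·(2.6667) + (-1.1667)·(3.6667) + (-1.1667)·(-2.3333) + (-1.1667)·(-0.3333) + (4.8333)·(-0.3333)) / 5 = -5.3333/5 = -1.0667
  S[B,B] = ((-3.3333)·(-3.3333) + (2.6667)·(2.6667) + (3.6667)·(3.6667) + (-2.3333)·(-2.3333) + (-0.3333)·(-0.3333) + (-0.3333)·(-0.3333)) / 5 = 37.3333/5 = 7.4667
  S = [[5.7667, -1.0667],
 [-1.0667, 7.4667]].

Step 3 — invert S. det(S) = 5.7667·7.4667 - (-1.0667)² = 41.92.
  S^{-1} = (1/det) · [[d, -b], [-b, a]] = [[0.1781, 0.0254],
 [0.0254, 0.1376]].

Step 4 — quadratic form (x̄ - mu_0)^T · S^{-1} · (x̄ - mu_0):
  S^{-1} · (x̄ - mu_0) = (-0.2163, -0.388),
  (x̄ - mu_0)^T · [...] = (-0.8333)·(-0.2163) + (-2.6667)·(-0.388) = 1.215.

Step 5 — scale by n: T² = 6 · 1.215 = 7.2901.

T² ≈ 7.2901


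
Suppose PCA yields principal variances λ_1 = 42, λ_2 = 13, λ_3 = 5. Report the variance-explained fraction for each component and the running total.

Step 1 — total variance = trace(Sigma) = Σ λ_i = 42 + 13 + 5 = 60.

Step 2 — fraction explained by component i = λ_i / Σ λ:
  PC1: 42/60 = 0.7
  PC2: 13/60 = 0.2167
  PC3: 5/60 = 0.0833

Step 3 — cumulative fraction after k components = (λ_1 + ... + λ_k) / Σ λ:
  k = 1: 42/60 = 0.7
  k = 2: (42 + 13)/60 = 55/60 = 0.9167
  k = 3: (42 + 13 + 5)/60 = 60/60 = 1

Summary (fraction, with percent):

explained: PC1 0.7 (70%), PC2 0.2167 (21.67%), PC3 0.0833 (8.33%);  cumulative: 0.7, 0.9167, 1


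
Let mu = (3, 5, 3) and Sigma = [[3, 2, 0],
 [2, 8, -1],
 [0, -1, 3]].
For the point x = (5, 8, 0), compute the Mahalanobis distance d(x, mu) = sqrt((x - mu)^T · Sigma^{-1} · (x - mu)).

Step 1 — centre the observation: (x - mu) = (2, 3, -3).

Step 2 — invert Sigma (cofactor / det for 3×3, or solve directly):
  Sigma^{-1} = [[0.4035, -0.1053, -0.0351],
 [-0.1053, 0.1579, 0.0526],
 [-0.0351, 0.0526, 0.3509]].

Step 3 — form the quadratic (x - mu)^T · Sigma^{-1} · (x - mu):
  Sigma^{-1} · (x - mu) = (0.5965, 0.1053, -0.9649).
  (x - mu)^T · [Sigma^{-1} · (x - mu)] = (2)·(0.5965) + (3)·(0.1053) + (-3)·(-0.9649) = 4.4035.

Step 4 — take square root: d = √(4.4035) ≈ 2.0985.

d(x, mu) = √(4.4035) ≈ 2.0985


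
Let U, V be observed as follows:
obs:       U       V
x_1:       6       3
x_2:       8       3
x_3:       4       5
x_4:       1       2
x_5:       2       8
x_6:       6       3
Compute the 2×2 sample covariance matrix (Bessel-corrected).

Step 1 — column means:
  mean(U) = (6 + 8 + 4 + 1 + 2 + 6) / 6 = 27/6 = 4.5
  mean(V) = (3 + 3 + 5 + 2 + 8 + 3) / 6 = 24/6 = 4

Step 2 — sample covariance S[i,j] = (1/(n-1)) · Σ_k (x_{k,i} - mean_i) · (x_{k,j} - mean_j), with n-1 = 5.
  S[U,U] = ((1.5)·(1.5) + (3.5)·(3.5) + (-0.5)·(-0.5) + (-3.5)·(-3.5) + (-2.5)·(-2.5) + (1.5)·(1.5)) / 5 = 35.5/5 = 7.1
  S[U,V] = ((1.5)·(-1) + (3.5)·(-1) + (-0.5)·(1) + (-3.5)·(-2) + (-2.5)·(4) + (1.5)·(-1)) / 5 = -10/5 = -2
  S[V,V] = ((-1)·(-1) + (-1)·(-1) + (1)·(1) + (-2)·(-2) + (4)·(4) + (-1)·(-1)) / 5 = 24/5 = 4.8

S is symmetric (S[j,i] = S[i,j]). Assembling:

S = [[7.1, -2],
 [-2, 4.8]]


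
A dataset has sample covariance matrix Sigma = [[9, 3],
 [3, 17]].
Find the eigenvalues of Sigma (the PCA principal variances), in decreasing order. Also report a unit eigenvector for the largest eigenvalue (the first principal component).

Step 1 — characteristic polynomial of 2×2 Sigma:
  det(Sigma - λI) = λ² - trace · λ + det = 0.
  trace = 9 + 17 = 26, det = 9·17 - (3)² = 144.
Step 2 — discriminant:
  Δ = trace² - 4·det = 676 - 576 = 100.
Step 3 — eigenvalues:
  λ = (trace ± √Δ)/2 = (26 ± 10)/2,
  λ_1 = 18,  λ_2 = 8.

Step 4 — unit eigenvector for λ_1: solve (Sigma - λ_1 I)v = 0. First row:
  (9 - 18)·v_x + (3)·v_y = 0, i.e. (-9)·v_x + (3)·v_y = 0,
  so v ∝ (b, λ_1 - a) = (3, 9) = u.
  ||u|| = √((3)² + (9)²) = √(90) ≈ 9.4868,
  v_1 = u/||u|| ≈ (0.3162, 0.9487) (||v_1|| = 1).

λ_1 = 18,  λ_2 = 8;  v_1 ≈ (0.3162, 0.9487)


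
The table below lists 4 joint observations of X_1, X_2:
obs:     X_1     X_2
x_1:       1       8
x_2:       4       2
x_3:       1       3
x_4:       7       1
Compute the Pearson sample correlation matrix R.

Step 1 — column means:
  mean(X_1) = (1 + 4 + 1 + 7) / 4 = 13/4 = 3.25
  mean(X_2) = (8 + 2 + 3 + 1) / 4 = 14/4 = 3.5

Step 2 — sample variances and covariances s[i,j] = (1/(n-1)) · Σ_k (x_{k,i} - mean_i) · (x_{k,j} - mean_j), with n-1 = 3:
  s[X_1,X_1] = ((-2.25)·(-2.25) + (0.75)·(0.75) + (-2.25)·(-2.25) + (3.75)·(3.75)) / 3 = 24.75/3 = 8.25
  s[X_1,X_2] = ((-2.25)·(4.5) + (0.75)·(-1.5) + (-2.25)·(-0.5) + (3.75)·(-2.5)) / 3 = -19.5/3 = -6.5
  s[X_2,X_2] = ((4.5)·(4.5) + (-1.5)·(-1.5) + (-0.5)·(-0.5) + (-2.5)·(-2.5)) / 3 = 29/3 = 9.6667
  Sample standard deviations s_i = √(s[i,i]):
  s(X_1) = √(8.25) = 2.8723
  s(X_2) = √(9.6667) = 3.1091

Step 3 — r_{ij} = s_{ij} / (s_i · s_j):
  r[X_1,X_1] = 1 (diagonal).
  r[X_1,X_2] = -6.5 / (2.8723 · 3.1091) = -6.5 / 8.9303 = -0.7279
  r[X_2,X_2] = 1 (diagonal).

R is symmetric with unit diagonal. Assembling:

R = [[1, -0.7279],
 [-0.7279, 1]]


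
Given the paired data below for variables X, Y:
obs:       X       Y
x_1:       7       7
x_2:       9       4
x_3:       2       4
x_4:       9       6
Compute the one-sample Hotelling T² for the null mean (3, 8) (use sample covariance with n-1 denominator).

Step 1 — sample mean vector:
  mean(X) = (7 + 9 + 2 + 9) / 4 = 27/4 = 6.75
  mean(Y) = (7 + 4 + 4 + 6) / 4 = 21/4 = 5.25
  x̄ = (6.75, 5.25),  deviation x̄ - mu_0 = (6.75, 5.25) - (3, 8) = (3.75, -2.75).

Step 2 — sample covariance matrix, S[i,j] = (1/(n-1)) · Σ_k (x_{k,i} - mean_i) · (x_{k,j} - mean_j), divisor n-1 = 3:
  S[X,X] = ((0.25)·(0.25) + (2.25)·(2.25) + (-4.75)·(-4.75) + (2.25)·(2.25)) / 3 = 32.75/3 = 10.9167
  S[X,Y] = ((0.25)·(1.75) + (2.25)·(-1.25) + (-4.75)·(-1.25) + (2.25)·(0.75)) / 3 = 5.25/3 = 1.75
  S[Y,Y] = ((1.75)·(1.75) + (-1.25)·(-1.25) + (-1.25)·(-1.25) + (0.75)·(0.75)) / 3 = 6.75/3 = 2.25
  S = [[10.9167, 1.75],
 [1.75, 2.25]].

Step 3 — invert S. det(S) = 10.9167·2.25 - (1.75)² = 21.5.
  S^{-1} = (1/det) · [[d, -b], [-b, a]] = [[0.1047, -0.0814],
 [-0.0814, 0.5078]].

Step 4 — quadratic form (x̄ - mu_0)^T · S^{-1} · (x̄ - mu_0):
  S^{-1} · (x̄ - mu_0) = (0.6163, -1.7016),
  (x̄ - mu_0)^T · [...] = (3.75)·(0.6163) + (-2.75)·(-1.7016) = 6.9903.

Step 5 — scale by n: T² = 4 · 6.9903 = 27.9612.

T² ≈ 27.9612


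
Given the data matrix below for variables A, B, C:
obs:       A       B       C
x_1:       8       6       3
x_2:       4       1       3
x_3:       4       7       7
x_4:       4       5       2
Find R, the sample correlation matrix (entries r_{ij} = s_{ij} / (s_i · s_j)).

Step 1 — column means:
  mean(A) = (8 + 4 + 4 + 4) / 4 = 20/4 = 5
  mean(B) = (6 + 1 + 7 + 5) / 4 = 19/4 = 4.75
  mean(C) = (3 + 3 + 7 + 2) / 4 = 15/4 = 3.75

Step 2 — sample variances and covariances s[i,j] = (1/(n-1)) · Σ_k (x_{k,i} - mean_i) · (x_{k,j} - mean_j), with n-1 = 3:
  s[A,A] = ((3)·(3) + (-1)·(-1) + (-1)·(-1) + (-1)·(-1)) / 3 = 12/3 = 4
  s[A,B] = ((3)·(1.25) + (-1)·(-3.75) + (-1)·(2.25) + (-1)·(0.25)) / 3 = 5/3 = 1.6667
  s[A,C] = ((3)·(-0.75) + (-1)·(-0.75) + (-1)·(3.25) + (-1)·(-1.75)) / 3 = -3/3 = -1
  s[B,B] = ((1.25)·(1.25) + (-3.75)·(-3.75) + (2.25)·(2.25) + (0.25)·(0.25)) / 3 = 20.75/3 = 6.9167
  s[B,C] = ((1.25)·(-0.75) + (-3.75)·(-0.75) + (2.25)·(3.25) + (0.25)·(-1.75)) / 3 = 8.75/3 = 2.9167
  s[C,C] = ((-0.75)·(-0.75) + (-0.75)·(-0.75) + (3.25)·(3.25) + (-1.75)·(-1.75)) / 3 = 14.75/3 = 4.9167
  Sample standard deviations s_i = √(s[i,i]):
  s(A) = √(4) = 2
  s(B) = √(6.9167) = 2.63
  s(C) = √(4.9167) = 2.2174

Step 3 — r_{ij} = s_{ij} / (s_i · s_j):
  r[A,A] = 1 (diagonal).
  r[A,B] = 1.6667 / (2 · 2.63) = 1.6667 / 5.2599 = 0.3169
  r[A,C] = -1 / (2 · 2.2174) = -1 / 4.4347 = -0.2255
  r[B,B] = 1 (diagonal).
  r[B,C] = 2.9167 / (2.63 · 2.2174) = 2.9167 / 5.8315 = 0.5002
  r[C,C] = 1 (diagonal).

R is symmetric with unit diagonal. Assembling:

R = [[1, 0.3169, -0.2255],
 [0.3169, 1, 0.5002],
 [-0.2255, 0.5002, 1]]


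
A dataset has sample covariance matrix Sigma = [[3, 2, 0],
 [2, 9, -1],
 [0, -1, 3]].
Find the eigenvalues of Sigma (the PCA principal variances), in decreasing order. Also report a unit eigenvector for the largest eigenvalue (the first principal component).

Step 1 — characteristic polynomial p(λ) = det(λI - Sigma) = λ³ - tr·λ² + c_1·λ - det, where tr = trace, c_1 = sum of the principal 2×2 minors, det = det(Sigma):
  tr = 3 + 9 + 3 = 15,
  c_1 = (3·9 - (2)²) + (3·3 - (0)²) + (9·3 - (-1)²) = 23 + 9 + 26 = 58,
  det = 3·(9·3 - (-1)²) - (2)·((2)·3 - (-1)·(0)) + (0)·((2)·(-1) - 9·(0)) = 3·(26) - (2)·(6) + (0)·(-2) = 66.
  So p(λ) = λ³ - 15λ² + 58λ - 66.
Step 2 — look for an integer root (rational root theorem: any rational root is an integer divisor of 66). Testing λ = 3:
  p(3) = 27 - 135 + 174 - 66 = 0  ✓
  Dividing out (λ - 3): p(λ) = (λ - 3)(λ² - 12λ + 22).
Step 3 — remaining eigenvalues from the quadratic λ² - 12λ + 22 = 0:
  Δ = 12² - 4·22 = 144 - 88 = 56,  λ = (12 ± √56)/2 = (12 ± 7.4833)/2 ≈ 9.7417 or 2.2583.
  Sorted: λ_1 = 9.7417,  λ_2 = 3,  λ_3 = 2.2583  (check: sum = 15 = tr ✓).

Step 4 — unit eigenvector for λ_1 ≈ 9.7417: v spans the null space of (Sigma - λ_1 I), whose rows are
  r_1 = (-6.7417, 2, 0),  r_2 = (2, -0.7417, -1),  r_3 = (0, -1, -6.7417).
  v is orthogonal to every row, so take v ∝ r_1 × r_2 = ((2)·(-1) - (0)·(-0.7417), (0)·(2) - (-6.7417)·(-1), (-6.7417)·(-0.7417) - (2)·(2)) ≈ (-2, -6.7417, 1).
  Rescale (multiply by -1 so the first nonzero entry is positive): u = (2, 6.7417, -1).
  ||u|| = √((2)² + (6.7417)² + (-1)²) = √(50.4499) ≈ 7.1028,  v_1 = u/||u|| ≈ (0.2816, 0.9492, -0.1408) (||v_1|| = 1).

λ_1 = 9.7417,  λ_2 = 3,  λ_3 = 2.2583;  v_1 ≈ (0.2816, 0.9492, -0.1408)
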